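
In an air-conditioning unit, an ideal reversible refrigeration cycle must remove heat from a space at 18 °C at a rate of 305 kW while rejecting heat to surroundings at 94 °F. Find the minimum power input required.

Ẇ_in ≈ 17.23 kW

T_H = 94 °F → (94 − 32) × 5/9 = 34.44 °C = 307.59 K.
T_C = 18 °C → 18 + 273.15 = 291.15 K.
COP_R = T_C/(T_H − T_C) = 291.15/16.44 = 17.7051.
W = Q_C/COP_R = 305/17.7051 = 17.23 kW.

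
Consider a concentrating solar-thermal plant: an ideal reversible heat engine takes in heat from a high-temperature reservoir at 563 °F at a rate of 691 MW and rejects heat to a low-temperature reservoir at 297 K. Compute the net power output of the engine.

Ẇ ≈ 330 MW

T_H = 563 °F → (563 − 32) × 5/9 = 295.00 °C = 568.15 K.
For a reversible engine, η = 1 − T_C/T_H = 1 − 297.00/568.15 = 0.4773.
W = η·Q_H = 0.4773 × 691 = 330 MW.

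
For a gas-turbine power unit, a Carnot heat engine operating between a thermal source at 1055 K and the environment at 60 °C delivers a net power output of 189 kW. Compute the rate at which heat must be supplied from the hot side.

T_C = 60 °C → 60 + 273.15 = 333.15 K.
For a reversible engine, η = 1 − T_C/T_H = 1 − 333.15/1055.00 = 0.6842.
Q_H = W/η = 189/0.6842 = 276.2 kW.

Q̇_H ≈ 276.2 kW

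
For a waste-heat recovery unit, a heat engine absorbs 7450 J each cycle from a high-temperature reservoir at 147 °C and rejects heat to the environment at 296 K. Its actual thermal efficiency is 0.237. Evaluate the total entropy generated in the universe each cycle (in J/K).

T_H = 147 °C → 147 + 273.15 = 420.15 K.
W = η·Q_H = 0.237 × 7450 = 1766 J, so Q_C = Q_H − W = 5684 J.
Reservoir entropy changes: ΔS_H = −Q_H/T_H = −7450/420.15 = -17.73 J/K and ΔS_C = +Q_C/T_C = 5684/296.00 = 19.20 J/K.
ΔS_univ = −Q_H/T_H + Q_C/T_C = 1.472 J/K (> 0, since η = 0.237 < η_Carnot = 0.295).

ΔS_univ ≈ 1.472 J/K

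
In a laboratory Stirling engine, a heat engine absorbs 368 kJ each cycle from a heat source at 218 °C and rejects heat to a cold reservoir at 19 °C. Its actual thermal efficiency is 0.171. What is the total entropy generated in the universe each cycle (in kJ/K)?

T_H = 218 °C → 218 + 273.15 = 491.15 K.
T_C = 19 °C → 19 + 273.15 = 292.15 K.
W = η·Q_H = 0.171 × 368 = 62.93 kJ, so Q_C = Q_H − W = 305.1 kJ.
Reservoir entropy changes: ΔS_H = −Q_H/T_H = −368/491.15 = -0.7493 kJ/K and ΔS_C = +Q_C/T_C = 305.1/292.15 = 1.044 kJ/K.
ΔS_univ = −Q_H/T_H + Q_C/T_C = 0.295 kJ/K (> 0, since η = 0.171 < η_Carnot = 0.405).

ΔS_univ ≈ 0.295 kJ/K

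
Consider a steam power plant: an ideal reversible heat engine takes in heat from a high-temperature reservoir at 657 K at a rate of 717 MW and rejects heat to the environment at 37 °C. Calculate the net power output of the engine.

Ẇ ≈ 379 MW

T_C = 37 °C → 37 + 273.15 = 310.15 K.
For a reversible engine, η = 1 − T_C/T_H = 1 − 310.15/657.00 = 0.5279.
W = η·Q_H = 0.5279 × 717 = 379 MW.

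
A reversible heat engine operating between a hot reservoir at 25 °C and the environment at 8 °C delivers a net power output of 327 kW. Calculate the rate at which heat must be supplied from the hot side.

T_H = 25 °C → 25 + 273.15 = 298.15 K.
T_C = 8 °C → 8 + 273.15 = 281.15 K.
The Carnot efficiency is η = 1 − T_C/T_H = 1 − 281.15/298.15 = 0.0570.
Q_H = W/η = 327/0.0570 = 5735 kW.

Q̇_H ≈ 5735 kW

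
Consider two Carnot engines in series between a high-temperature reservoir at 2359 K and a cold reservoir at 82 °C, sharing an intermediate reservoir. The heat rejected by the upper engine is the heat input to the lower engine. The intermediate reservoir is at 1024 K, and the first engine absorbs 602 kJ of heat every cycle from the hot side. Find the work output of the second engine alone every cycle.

W₂ ≈ 171 kJ

T_C = 82 °C → 82 + 273.15 = 355.15 K.
Heat entering the second stage: Q_m = Q_H·(T_m/T_H) = 602 × 1024.00/2359.00 = 261 kJ.
Second-stage efficiency η₂ = 1 − T_C/T_m = 1 − 355.15/1024.00 = 0.6532, so W₂ = η₂·Q_m = 171 kJ.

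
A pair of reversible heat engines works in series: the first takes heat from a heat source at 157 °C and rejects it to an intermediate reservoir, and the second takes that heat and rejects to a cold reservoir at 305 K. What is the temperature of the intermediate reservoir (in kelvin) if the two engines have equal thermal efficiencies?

T_H = 157 °C → 157 + 273.15 = 430.15 K.
Equal efficiencies require 1 − T_m/T_H = 1 − T_C/T_m, i.e. T_m/T_H = T_C/T_m, so T_m = √(T_H·T_C) = √(430.15 × 305.00) = 362.2 K.

T_m ≈ 362.2 K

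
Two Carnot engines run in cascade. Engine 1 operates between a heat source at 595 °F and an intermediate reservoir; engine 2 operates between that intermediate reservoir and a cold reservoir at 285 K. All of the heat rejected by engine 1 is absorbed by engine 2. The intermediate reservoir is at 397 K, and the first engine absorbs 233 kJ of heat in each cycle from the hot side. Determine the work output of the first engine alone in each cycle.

T_H = 595 °F → (595 − 32) × 5/9 = 312.78 °C = 585.93 K.
First-stage efficiency η₁ = 1 − T_m/T_H = 1 − 397.00/585.93 = 0.3224.
W₁ = η₁·Q_H = 0.3224 × 233 = 75.1 kJ.

W₁ ≈ 75.1 kJ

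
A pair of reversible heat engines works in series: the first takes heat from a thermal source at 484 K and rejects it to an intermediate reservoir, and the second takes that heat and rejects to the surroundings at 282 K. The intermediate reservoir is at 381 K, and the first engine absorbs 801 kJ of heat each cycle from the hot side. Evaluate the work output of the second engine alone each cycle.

W₂ ≈ 164 kJ

Heat entering the second stage: Q_m = Q_H·(T_m/T_H) = 801 × 381.00/484.00 = 631 kJ.
Second-stage efficiency η₂ = 1 − T_C/T_m = 1 − 282.00/381.00 = 0.2598, so W₂ = η₂·Q_m = 164 kJ.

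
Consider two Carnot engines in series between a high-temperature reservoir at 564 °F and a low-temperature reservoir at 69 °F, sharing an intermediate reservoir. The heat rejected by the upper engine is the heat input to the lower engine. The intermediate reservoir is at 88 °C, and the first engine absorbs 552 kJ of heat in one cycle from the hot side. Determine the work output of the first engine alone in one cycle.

W₁ ≈ 201.5 kJ

T_H = 564 °F → (564 − 32) × 5/9 = 295.56 °C = 568.71 K.
T_C = 69 °F → (69 − 32) × 5/9 = 20.56 °C = 293.71 K.
T_m = 88 °C → 88 + 273.15 = 361.15 K.
First-stage efficiency η₁ = 1 − T_m/T_H = 1 − 361.15/568.71 = 0.3650.
W₁ = η₁·Q_H = 0.3650 × 552 = 201.5 kJ.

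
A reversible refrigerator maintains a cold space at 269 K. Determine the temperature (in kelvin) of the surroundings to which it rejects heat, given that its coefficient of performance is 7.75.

COP_R = T_C/(T_H − T_C) ⇒ T_H = T_C·(1 + 1/COP_R) = 269.00 × (1 + 1/7.75) = 303.7 K.

T_H ≈ 303.7 K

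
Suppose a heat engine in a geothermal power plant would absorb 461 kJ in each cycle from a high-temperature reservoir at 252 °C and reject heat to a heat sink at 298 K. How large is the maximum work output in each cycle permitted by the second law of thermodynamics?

T_H = 252 °C → 252 + 273.15 = 525.15 K.
By the Carnot theorem, η_max = 1 − T_C/T_H = 1 − 298.00/525.15 = 0.4325.
W_max = η_max · Q_H = 0.4325 × 461 = 199 kJ.

W_max ≈ 199 kJ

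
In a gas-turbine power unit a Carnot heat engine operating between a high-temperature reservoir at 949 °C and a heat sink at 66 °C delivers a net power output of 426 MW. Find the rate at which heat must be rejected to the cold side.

T_H = 949 °C → 949 + 273.15 = 1222.15 K.
T_C = 66 °C → 66 + 273.15 = 339.15 K.
Carnot efficiency: η = 1 − T_C/T_H = 1 − 339.15/1222.15 = 0.7225.
Since Q_C/Q_H = T_C/T_H and Q_H = W/η, Q_C = W·T_C/(T_H − T_C) = 426 × 339.15/883.00 = 164 MW.

Q̇_C ≈ 164 MW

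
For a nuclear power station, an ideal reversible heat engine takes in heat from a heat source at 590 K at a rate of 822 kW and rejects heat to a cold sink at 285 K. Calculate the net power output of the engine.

η_rev = 1 − T_C/T_H = 1 − 285.00/590.00 = 0.5169.
W = η·Q_H = 0.5169 × 822 = 424.9 kW.

Ẇ ≈ 424.9 kW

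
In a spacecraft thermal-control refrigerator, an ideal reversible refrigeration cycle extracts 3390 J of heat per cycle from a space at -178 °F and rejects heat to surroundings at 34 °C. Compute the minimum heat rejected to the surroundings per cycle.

T_H = 34 °C → 34 + 273.15 = 307.15 K.
T_C = -178 °F → (-178 − 32) × 5/9 = -116.67 °C = 156.48 K.
For a reversible cycle Q_H/Q_C = T_H/T_C, so Q_H = Q_C·T_H/T_C = 3390 × 307.15/156.48 = 6654 J.

Q_H ≈ 6654 J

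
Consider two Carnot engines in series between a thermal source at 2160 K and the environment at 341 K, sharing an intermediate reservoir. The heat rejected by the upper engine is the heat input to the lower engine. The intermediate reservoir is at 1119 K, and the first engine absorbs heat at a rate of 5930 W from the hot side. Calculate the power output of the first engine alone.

First-stage efficiency η₁ = 1 − T_m/T_H = 1 − 1119.00/2160.00 = 0.4819.
W₁ = η₁·Q_H = 0.4819 × 5930 = 2860 W.

Ẇ₁ ≈ 2860 W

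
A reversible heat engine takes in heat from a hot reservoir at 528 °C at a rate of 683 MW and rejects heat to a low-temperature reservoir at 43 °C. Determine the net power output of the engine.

T_H = 528 °C → 528 + 273.15 = 801.15 K.
T_C = 43 °C → 43 + 273.15 = 316.15 K.
η_rev = 1 − T_C/T_H = 1 − 316.15/801.15 = 0.6054.
W = η·Q_H = 0.6054 × 683 = 413.5 MW.

Ẇ ≈ 413.5 MW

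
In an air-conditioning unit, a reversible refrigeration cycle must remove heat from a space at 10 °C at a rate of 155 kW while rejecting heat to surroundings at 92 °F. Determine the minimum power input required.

T_H = 92 °F → (92 − 32) × 5/9 = 33.33 °C = 306.48 K.
T_C = 10 °C → 10 + 273.15 = 283.15 K.
For a reversible refrigerator, COP_R = T_C/(T_H − T_C) = 283.15/23.33 = 12.1350.
W = Q_C/COP_R = 155/12.1350 = 12.77 kW.

Ẇ_in ≈ 12.77 kW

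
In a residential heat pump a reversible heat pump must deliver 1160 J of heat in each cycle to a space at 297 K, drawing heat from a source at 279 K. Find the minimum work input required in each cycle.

W_in ≈ 70.30 J

For a reversible heat pump, COP_HP = T_H/(T_H − T_C) = 297.00/18.00 = 16.5000.
W = Q_H/COP_HP = 1160/16.5000 = 70.30 J.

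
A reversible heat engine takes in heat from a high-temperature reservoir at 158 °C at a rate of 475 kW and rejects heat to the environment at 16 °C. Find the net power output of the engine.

T_H = 158 °C → 158 + 273.15 = 431.15 K.
T_C = 16 °C → 16 + 273.15 = 289.15 K.
For a reversible engine, η = 1 − T_C/T_H = 1 − 289.15/431.15 = 0.3294.
W = η·Q_H = 0.3294 × 475 = 156 kW.

Ẇ ≈ 156 kW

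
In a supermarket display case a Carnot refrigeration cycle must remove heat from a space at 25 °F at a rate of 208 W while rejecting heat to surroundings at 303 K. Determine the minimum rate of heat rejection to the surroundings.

T_C = 25 °F → (25 − 32) × 5/9 = -3.89 °C = 269.26 K.
For a reversible cycle Q_H/Q_C = T_H/T_C, so Q_H = Q_C·T_H/T_C = 208 × 303.00/269.26 = 234 W.

Q̇_H ≈ 234 W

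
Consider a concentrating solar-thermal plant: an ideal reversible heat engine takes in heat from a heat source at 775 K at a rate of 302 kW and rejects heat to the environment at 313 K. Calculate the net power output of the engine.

Ẇ ≈ 180 kW

Carnot efficiency: η = 1 − T_C/T_H = 1 − 313.00/775.00 = 0.5961.
W = η·Q_H = 0.5961 × 302 = 180 kW.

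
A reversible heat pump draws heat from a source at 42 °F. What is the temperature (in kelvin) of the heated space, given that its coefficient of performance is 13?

T_H ≈ 302 K

T_C = 42 °F → (42 − 32) × 5/9 = 5.56 °C = 278.71 K.
COP_HP = T_H/(T_H − T_C) ⇒ T_H = T_C·COP_HP/(COP_HP − 1) = 278.71 × 13/(13 − 1) = 302 K.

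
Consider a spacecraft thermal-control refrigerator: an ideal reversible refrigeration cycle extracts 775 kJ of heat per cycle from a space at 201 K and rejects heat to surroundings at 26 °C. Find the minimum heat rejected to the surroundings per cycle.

Q_H ≈ 1150 kJ

T_H = 26 °C → 26 + 273.15 = 299.15 K.
For a reversible cycle Q_H/Q_C = T_H/T_C, so Q_H = Q_C·T_H/T_C = 775 × 299.15/201.00 = 1150 kJ.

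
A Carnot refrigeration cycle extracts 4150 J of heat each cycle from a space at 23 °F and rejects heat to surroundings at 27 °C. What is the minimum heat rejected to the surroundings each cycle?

T_H = 27 °C → 27 + 273.15 = 300.15 K.
T_C = 23 °F → (23 − 32) × 5/9 = -5.00 °C = 268.15 K.
For a reversible cycle Q_H/Q_C = T_H/T_C, so Q_H = Q_C·T_H/T_C = 4150 × 300.15/268.15 = 4650 J.

Q_H ≈ 4650 J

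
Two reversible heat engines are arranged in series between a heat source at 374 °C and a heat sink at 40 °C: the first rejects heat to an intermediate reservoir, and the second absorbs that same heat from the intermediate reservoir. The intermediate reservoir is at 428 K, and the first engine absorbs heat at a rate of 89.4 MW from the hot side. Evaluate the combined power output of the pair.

T_H = 374 °C → 374 + 273.15 = 647.15 K.
T_C = 40 °C → 40 + 273.15 = 313.15 K.
Two reversible stages in series are equivalent to a single Carnot engine between T_H and T_C, so η_total = 1 − T_C/T_H = 1 − 313.15/647.15 = 0.5161.
W_total = η_total · Q_H = 0.5161 × 89.4 = 46.1 MW.

Ẇ_total ≈ 46.1 MW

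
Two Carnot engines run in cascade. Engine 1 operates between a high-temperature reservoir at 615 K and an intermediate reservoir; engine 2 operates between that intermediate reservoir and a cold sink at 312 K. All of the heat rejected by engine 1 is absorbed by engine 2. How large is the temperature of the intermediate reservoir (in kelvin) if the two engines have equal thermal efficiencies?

T_m ≈ 438 K

Equal efficiencies require 1 − T_m/T_H = 1 − T_C/T_m, i.e. T_m/T_H = T_C/T_m, so T_m = √(T_H·T_C) = √(615.00 × 312.00) = 438 K.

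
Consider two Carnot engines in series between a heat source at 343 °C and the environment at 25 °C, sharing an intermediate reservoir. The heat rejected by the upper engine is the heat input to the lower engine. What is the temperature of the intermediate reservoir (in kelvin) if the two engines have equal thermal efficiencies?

T_m ≈ 428.6 K

T_H = 343 °C → 343 + 273.15 = 616.15 K.
T_C = 25 °C → 25 + 273.15 = 298.15 K.
Equal efficiencies require 1 − T_m/T_H = 1 − T_C/T_m, i.e. T_m/T_H = T_C/T_m, so T_m = √(T_H·T_C) = √(616.15 × 298.15) = 428.6 K.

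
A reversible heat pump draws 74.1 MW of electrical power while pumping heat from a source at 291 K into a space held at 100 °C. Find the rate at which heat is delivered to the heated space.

Q̇_H ≈ 336.6 MW

T_H = 100 °C → 100 + 273.15 = 373.15 K.
The Carnot heat-pump COP is COP_HP = T_H/(T_H − T_C) = 373.15/82.15 = 4.5423.
Q_H = COP_HP · W = 4.5423 × 74.1 = 336.6 MW.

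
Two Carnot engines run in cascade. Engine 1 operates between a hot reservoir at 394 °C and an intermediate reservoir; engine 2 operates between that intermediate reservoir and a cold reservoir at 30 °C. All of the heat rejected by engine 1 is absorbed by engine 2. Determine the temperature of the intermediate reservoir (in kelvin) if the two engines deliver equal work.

T_m ≈ 485 K

T_H = 394 °C → 394 + 273.15 = 667.15 K.
T_C = 30 °C → 30 + 273.15 = 303.15 K.
For reversible stages Q_m = Q_H·(T_m/T_H). Setting W₁ = Q_H(1 − T_m/T_H) equal to W₂ = Q_m(1 − T_C/T_m) = Q_H·(T_m − T_C)/T_H gives T_H − T_m = T_m − T_C, so T_m = (T_H + T_C)/2 = (667.15 + 303.15)/2 = 485 K.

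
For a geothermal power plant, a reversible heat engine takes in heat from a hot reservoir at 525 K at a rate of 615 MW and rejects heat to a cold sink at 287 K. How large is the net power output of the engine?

Since the cycle is reversible, η = 1 − T_C/T_H = 1 − 287.00/525.00 = 0.4533.
W = η·Q_H = 0.4533 × 615 = 279 MW.

Ẇ ≈ 279 MW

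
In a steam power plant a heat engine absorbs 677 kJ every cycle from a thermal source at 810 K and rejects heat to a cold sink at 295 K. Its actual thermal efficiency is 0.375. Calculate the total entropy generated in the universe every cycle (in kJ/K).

ΔS_univ ≈ 0.599 kJ/K

W = η·Q_H = 0.375 × 677 = 253.9 kJ, so Q_C = Q_H − W = 423.1 kJ.
Reservoir entropy changes: ΔS_H = −Q_H/T_H = −677/810.00 = -0.8358 kJ/K and ΔS_C = +Q_C/T_C = 423.1/295.00 = 1.434 kJ/K.
ΔS_univ = −Q_H/T_H + Q_C/T_C = 0.599 kJ/K (> 0, since η = 0.375 < η_Carnot = 0.636).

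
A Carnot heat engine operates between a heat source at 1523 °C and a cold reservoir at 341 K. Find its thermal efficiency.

η ≈ 0.810

T_H = 1523 °C → 1523 + 273.15 = 1796.15 K.
The Carnot efficiency is η = 1 − T_C/T_H = 1 − 341.00/1796.15 = 0.810.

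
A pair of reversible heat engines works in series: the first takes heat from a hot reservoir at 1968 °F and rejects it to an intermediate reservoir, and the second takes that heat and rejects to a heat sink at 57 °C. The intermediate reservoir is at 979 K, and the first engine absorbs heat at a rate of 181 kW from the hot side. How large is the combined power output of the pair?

T_H = 1968 °F → (1968 − 32) × 5/9 = 1075.56 °C = 1348.71 K.
T_C = 57 °C → 57 + 273.15 = 330.15 K.
Two reversible stages in series are equivalent to a single Carnot engine between T_H and T_C, so η_total = 1 − T_C/T_H = 1 − 330.15/1348.71 = 0.7552.
W_total = η_total · Q_H = 0.7552 × 181 = 137 kW.

Ẇ_total ≈ 137 kW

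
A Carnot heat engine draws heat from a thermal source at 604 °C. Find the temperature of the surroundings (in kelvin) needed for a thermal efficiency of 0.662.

T_C ≈ 296 K

T_H = 604 °C → 604 + 273.15 = 877.15 K.
From η = 1 − T_C/T_H, T_C = T_H·(1 − η) = 877.15 × (1 − 0.662) = 296 K.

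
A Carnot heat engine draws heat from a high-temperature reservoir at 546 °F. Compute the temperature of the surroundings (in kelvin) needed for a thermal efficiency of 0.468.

T_H = 546 °F → (546 − 32) × 5/9 = 285.56 °C = 558.71 K.
From η = 1 − T_C/T_H, T_C = T_H·(1 − η) = 558.71 × (1 − 0.468) = 297.2 K.

T_C ≈ 297.2 K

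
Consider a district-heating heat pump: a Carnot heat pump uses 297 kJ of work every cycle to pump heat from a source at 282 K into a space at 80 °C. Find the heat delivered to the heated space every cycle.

Q_H ≈ 1470 kJ

T_H = 80 °C → 80 + 273.15 = 353.15 K.
The Carnot heat-pump COP is COP_HP = T_H/(T_H − T_C) = 353.15/71.15 = 4.9635.
Q_H = COP_HP · W = 4.9635 × 297 = 1470 kJ.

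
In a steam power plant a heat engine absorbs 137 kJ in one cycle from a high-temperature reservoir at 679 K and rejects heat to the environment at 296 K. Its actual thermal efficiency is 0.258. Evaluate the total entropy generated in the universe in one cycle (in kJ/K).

ΔS_univ ≈ 0.142 kJ/K

W = η·Q_H = 0.258 × 137 = 35.35 kJ, so Q_C = Q_H − W = 101.7 kJ.
The hot reservoir loses entropy Q_H/T_H = 137/679.00 = 0.2018 kJ/K; the cold reservoir gains Q_C/T_C = 101.7/296.00 = 0.3434 kJ/K.
ΔS_univ = −Q_H/T_H + Q_C/T_C = 0.142 kJ/K (> 0, since η = 0.258 < η_Carnot = 0.564).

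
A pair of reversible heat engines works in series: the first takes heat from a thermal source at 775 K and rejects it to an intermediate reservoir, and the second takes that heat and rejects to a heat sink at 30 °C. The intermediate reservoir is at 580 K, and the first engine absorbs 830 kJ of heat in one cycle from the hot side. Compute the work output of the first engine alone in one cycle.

W₁ ≈ 209 kJ

T_C = 30 °C → 30 + 273.15 = 303.15 K.
First-stage efficiency η₁ = 1 − T_m/T_H = 1 − 580.00/775.00 = 0.2516.
W₁ = η₁·Q_H = 0.2516 × 830 = 209 kJ.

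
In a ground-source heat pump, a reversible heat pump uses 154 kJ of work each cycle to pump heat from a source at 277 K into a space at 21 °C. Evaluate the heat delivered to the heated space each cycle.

T_H = 21 °C → 21 + 273.15 = 294.15 K.
For a reversible heat pump, COP_HP = T_H/(T_H − T_C) = 294.15/17.15 = 17.1516.
Q_H = COP_HP · W = 17.1516 × 154 = 2640 kJ.

Q_H ≈ 2640 kJ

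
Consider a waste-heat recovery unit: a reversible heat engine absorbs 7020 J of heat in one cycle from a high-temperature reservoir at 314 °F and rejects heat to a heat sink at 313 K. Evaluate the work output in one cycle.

T_H = 314 °F → (314 − 32) × 5/9 = 156.67 °C = 429.82 K.
η_rev = 1 − T_C/T_H = 1 − 313.00/429.82 = 0.2718.
W = η·Q_H = 0.2718 × 7020 = 1910 J.

W ≈ 1910 J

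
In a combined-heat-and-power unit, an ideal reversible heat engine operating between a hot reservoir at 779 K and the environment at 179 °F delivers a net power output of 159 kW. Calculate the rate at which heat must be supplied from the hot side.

Q̇_H ≈ 292 kW

T_C = 179 °F → (179 − 32) × 5/9 = 81.67 °C = 354.82 K.
η_rev = 1 − T_C/T_H = 1 − 354.82/779.00 = 0.5445.
Q_H = W/η = 159/0.5445 = 292 kW.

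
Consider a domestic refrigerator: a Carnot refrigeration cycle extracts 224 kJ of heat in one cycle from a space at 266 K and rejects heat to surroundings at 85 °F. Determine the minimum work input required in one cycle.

W_in ≈ 30.8 kJ

T_H = 85 °F → (85 − 32) × 5/9 = 29.44 °C = 302.59 K.
COP_R = T_C/(T_H − T_C) = 266.00/36.59 = 7.2689.
W = Q_C/COP_R = 224/7.2689 = 30.8 kJ.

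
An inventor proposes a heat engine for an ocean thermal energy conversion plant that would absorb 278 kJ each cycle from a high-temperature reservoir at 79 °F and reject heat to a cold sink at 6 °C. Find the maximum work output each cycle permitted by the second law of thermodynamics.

W_max ≈ 18.7 kJ

T_H = 79 °F → (79 − 32) × 5/9 = 26.11 °C = 299.26 K.
T_C = 6 °C → 6 + 273.15 = 279.15 K.
By the Carnot theorem, η_max = 1 − T_C/T_H = 1 − 279.15/299.26 = 0.0672.
W_max = η_max · Q_H = 0.0672 × 278 = 18.7 kJ.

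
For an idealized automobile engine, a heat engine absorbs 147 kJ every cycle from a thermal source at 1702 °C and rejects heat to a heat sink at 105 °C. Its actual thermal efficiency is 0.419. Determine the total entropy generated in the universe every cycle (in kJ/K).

T_H = 1702 °C → 1702 + 273.15 = 1975.15 K.
T_C = 105 °C → 105 + 273.15 = 378.15 K.
W = η·Q_H = 0.419 × 147 = 61.59 kJ, so Q_C = Q_H − W = 85.41 kJ.
Entropy balance on the reservoirs: −Q_H/T_H = -0.07442 kJ/K, +Q_C/T_C = 0.2259 kJ/K.
ΔS_univ = −Q_H/T_H + Q_C/T_C = 0.1514 kJ/K (> 0, since η = 0.419 < η_Carnot = 0.809).

ΔS_univ ≈ 0.1514 kJ/K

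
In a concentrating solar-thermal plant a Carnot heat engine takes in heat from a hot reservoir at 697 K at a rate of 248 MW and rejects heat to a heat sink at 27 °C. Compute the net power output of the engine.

Ẇ ≈ 141 MW

T_C = 27 °C → 27 + 273.15 = 300.15 K.
Carnot efficiency: η = 1 − T_C/T_H = 1 − 300.15/697.00 = 0.5694.
W = η·Q_H = 0.5694 × 248 = 141 MW.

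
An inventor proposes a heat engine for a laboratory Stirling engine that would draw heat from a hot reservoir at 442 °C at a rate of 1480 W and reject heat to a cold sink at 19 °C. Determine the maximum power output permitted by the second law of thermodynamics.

Ẇ_max ≈ 875 W

T_H = 442 °C → 442 + 273.15 = 715.15 K.
T_C = 19 °C → 19 + 273.15 = 292.15 K.
The second-law ceiling is the Carnot efficiency, η_max = 1 − T_C/T_H = 1 − 292.15/715.15 = 0.5915.
W_max = η_max · Q_H = 0.5915 × 1480 = 875 W.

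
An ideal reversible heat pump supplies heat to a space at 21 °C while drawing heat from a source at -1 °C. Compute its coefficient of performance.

COP_HP ≈ 13.4

T_H = 21 °C → 21 + 273.15 = 294.15 K.
T_C = -1 °C → -1 + 273.15 = 272.15 K.
COP_HP = T_H/(T_H − T_C) = 294.15/(294.15 − 272.15) = 13.4.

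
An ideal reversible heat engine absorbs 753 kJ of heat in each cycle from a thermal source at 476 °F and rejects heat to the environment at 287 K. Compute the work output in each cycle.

T_H = 476 °F → (476 − 32) × 5/9 = 246.67 °C = 519.82 K.
Since the cycle is reversible, η = 1 − T_C/T_H = 1 − 287.00/519.82 = 0.4479.
W = η·Q_H = 0.4479 × 753 = 337 kJ.

W ≈ 337 kJ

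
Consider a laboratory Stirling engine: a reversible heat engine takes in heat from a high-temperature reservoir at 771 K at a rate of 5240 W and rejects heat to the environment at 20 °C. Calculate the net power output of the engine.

T_C = 20 °C → 20 + 273.15 = 293.15 K.
η_rev = 1 − T_C/T_H = 1 − 293.15/771.00 = 0.6198.
W = η·Q_H = 0.6198 × 5240 = 3248 W.

Ẇ ≈ 3248 W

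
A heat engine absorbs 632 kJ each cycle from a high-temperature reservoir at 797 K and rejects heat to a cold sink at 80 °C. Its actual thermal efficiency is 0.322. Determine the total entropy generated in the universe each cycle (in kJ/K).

ΔS_univ ≈ 0.4204 kJ/K

T_C = 80 °C → 80 + 273.15 = 353.15 K.
W = η·Q_H = 0.322 × 632 = 203.5 kJ, so Q_C = Q_H − W = 428.5 kJ.
The hot reservoir loses entropy Q_H/T_H = 632/797.00 = 0.7930 kJ/K; the cold reservoir gains Q_C/T_C = 428.5/353.15 = 1.213 kJ/K.
ΔS_univ = −Q_H/T_H + Q_C/T_C = 0.4204 kJ/K (> 0, since η = 0.322 < η_Carnot = 0.557).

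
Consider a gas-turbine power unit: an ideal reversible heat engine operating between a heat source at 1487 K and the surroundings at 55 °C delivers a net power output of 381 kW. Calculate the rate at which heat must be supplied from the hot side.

T_C = 55 °C → 55 + 273.15 = 328.15 K.
The Carnot efficiency is η = 1 − T_C/T_H = 1 − 328.15/1487.00 = 0.7793.
Q_H = W/η = 381/0.7793 = 489 kW.

Q̇_H ≈ 489 kW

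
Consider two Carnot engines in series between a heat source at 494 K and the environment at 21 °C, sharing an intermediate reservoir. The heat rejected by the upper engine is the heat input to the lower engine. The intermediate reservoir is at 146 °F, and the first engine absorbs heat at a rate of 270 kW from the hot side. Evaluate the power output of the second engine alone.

Ẇ₂ ≈ 23.1 kW

T_C = 21 °C → 21 + 273.15 = 294.15 K.
T_m = 146 °F → (146 − 32) × 5/9 = 63.33 °C = 336.48 K.
Heat entering the second stage: Q_m = Q_H·(T_m/T_H) = 270 × 336.48/494.00 = 184 kW.
Second-stage efficiency η₂ = 1 − T_C/T_m = 1 − 294.15/336.48 = 0.1258, so W₂ = η₂·Q_m = 23.1 kW.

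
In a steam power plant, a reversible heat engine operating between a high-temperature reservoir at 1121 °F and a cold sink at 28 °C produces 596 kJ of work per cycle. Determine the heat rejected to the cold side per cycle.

T_H = 1121 °F → (1121 − 32) × 5/9 = 605.00 °C = 878.15 K.
T_C = 28 °C → 28 + 273.15 = 301.15 K.
η_rev = 1 − T_C/T_H = 1 − 301.15/878.15 = 0.6571.
Since Q_C/Q_H = T_C/T_H and Q_H = W/η, Q_C = W·T_C/(T_H − T_C) = 596 × 301.15/577.00 = 311 kJ.

Q_C ≈ 311 kJ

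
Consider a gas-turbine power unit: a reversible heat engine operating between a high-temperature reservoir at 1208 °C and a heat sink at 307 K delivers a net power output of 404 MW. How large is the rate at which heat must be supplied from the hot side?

T_H = 1208 °C → 1208 + 273.15 = 1481.15 K.
For a reversible engine, η = 1 − T_C/T_H = 1 − 307.00/1481.15 = 0.7927.
Q_H = W/η = 404/0.7927 = 509.6 MW.

Q̇_H ≈ 509.6 MW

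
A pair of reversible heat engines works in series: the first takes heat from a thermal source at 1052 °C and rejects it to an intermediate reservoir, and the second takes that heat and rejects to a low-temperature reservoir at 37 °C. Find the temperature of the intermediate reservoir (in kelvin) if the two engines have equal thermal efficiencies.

T_m ≈ 641.1 K

T_H = 1052 °C → 1052 + 273.15 = 1325.15 K.
T_C = 37 °C → 37 + 273.15 = 310.15 K.
Equal efficiencies require 1 − T_m/T_H = 1 − T_C/T_m, i.e. T_m/T_H = T_C/T_m, so T_m = √(T_H·T_C) = √(1325.15 × 310.15) = 641.1 K.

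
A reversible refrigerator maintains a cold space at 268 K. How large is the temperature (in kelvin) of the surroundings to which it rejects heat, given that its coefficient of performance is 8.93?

T_H ≈ 298 K

COP_R = T_C/(T_H − T_C) ⇒ T_H = T_C·(1 + 1/COP_R) = 268.00 × (1 + 1/8.93) = 298 K.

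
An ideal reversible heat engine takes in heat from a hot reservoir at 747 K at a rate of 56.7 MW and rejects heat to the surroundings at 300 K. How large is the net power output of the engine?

For a reversible engine, η = 1 − T_C/T_H = 1 − 300.00/747.00 = 0.5984.
W = η·Q_H = 0.5984 × 56.7 = 33.9 MW.

Ẇ ≈ 33.9 MW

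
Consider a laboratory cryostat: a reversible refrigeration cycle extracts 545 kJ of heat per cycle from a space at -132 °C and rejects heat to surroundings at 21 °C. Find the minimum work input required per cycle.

W_in ≈ 590.8 kJ

T_H = 21 °C → 21 + 273.15 = 294.15 K.
T_C = -132 °C → -132 + 273.15 = 141.15 K.
Carnot COP: COP_R = T_C/(T_H − T_C) = 141.15/153.00 = 0.9225.
W = Q_C/COP_R = 545/0.9225 = 590.8 kJ.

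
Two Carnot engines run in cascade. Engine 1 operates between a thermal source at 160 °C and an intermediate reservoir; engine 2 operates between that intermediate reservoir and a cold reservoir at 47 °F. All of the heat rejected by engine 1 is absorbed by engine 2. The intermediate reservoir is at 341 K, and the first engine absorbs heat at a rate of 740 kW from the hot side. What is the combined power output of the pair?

T_H = 160 °C → 160 + 273.15 = 433.15 K.
T_C = 47 °F → (47 − 32) × 5/9 = 8.33 °C = 281.48 K.
Two reversible stages in series are equivalent to a single Carnot engine between T_H and T_C, so η_total = 1 − T_C/T_H = 1 − 281.48/433.15 = 0.3501.
W_total = η_total · Q_H = 0.3501 × 740 = 259.1 kW.

Ẇ_total ≈ 259.1 kW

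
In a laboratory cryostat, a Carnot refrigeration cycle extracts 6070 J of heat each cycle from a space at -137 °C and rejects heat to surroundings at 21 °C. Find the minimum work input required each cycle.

W_in ≈ 7044 J

T_H = 21 °C → 21 + 273.15 = 294.15 K.
T_C = -137 °C → -137 + 273.15 = 136.15 K.
For a reversible refrigerator, COP_R = T_C/(T_H − T_C) = 136.15/158.00 = 0.8617.
W = Q_C/COP_R = 6070/0.8617 = 7044 J.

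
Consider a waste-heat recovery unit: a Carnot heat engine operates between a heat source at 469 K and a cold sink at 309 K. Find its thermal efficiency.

η ≈ 0.3412

Since the cycle is reversible, η = 1 − T_C/T_H = 1 − 309.00/469.00 = 0.3412.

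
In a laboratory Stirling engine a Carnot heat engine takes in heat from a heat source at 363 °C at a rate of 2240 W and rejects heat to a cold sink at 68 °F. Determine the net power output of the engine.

Ẇ ≈ 1210 W

T_H = 363 °C → 363 + 273.15 = 636.15 K.
T_C = 68 °F → (68 − 32) × 5/9 = 20.00 °C = 293.15 K.
Carnot efficiency: η = 1 − T_C/T_H = 1 − 293.15/636.15 = 0.5392.
W = η·Q_H = 0.5392 × 2240 = 1210 W.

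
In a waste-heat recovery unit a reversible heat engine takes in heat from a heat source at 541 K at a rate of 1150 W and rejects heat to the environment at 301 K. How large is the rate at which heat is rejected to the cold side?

The Carnot efficiency is η = 1 − T_C/T_H = 1 − 301.00/541.00 = 0.4436.
For a reversible cycle Q_C/Q_H = T_C/T_H, so Q_C = 1150 × 301.00/541.00 = 640 W.

Q̇_C ≈ 640 W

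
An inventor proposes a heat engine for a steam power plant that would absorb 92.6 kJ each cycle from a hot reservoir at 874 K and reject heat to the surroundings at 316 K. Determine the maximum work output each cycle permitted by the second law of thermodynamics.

The second-law ceiling is the Carnot efficiency, η_max = 1 − T_C/T_H = 1 − 316.00/874.00 = 0.6384.
W_max = η_max · Q_H = 0.6384 × 92.6 = 59.12 kJ.

W_max ≈ 59.12 kJ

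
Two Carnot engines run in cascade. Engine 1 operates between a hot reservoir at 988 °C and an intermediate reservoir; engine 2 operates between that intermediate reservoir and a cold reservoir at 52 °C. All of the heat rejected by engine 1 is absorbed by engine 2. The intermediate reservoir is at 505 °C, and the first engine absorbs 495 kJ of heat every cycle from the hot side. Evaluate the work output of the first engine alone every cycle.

W₁ ≈ 190 kJ

T_H = 988 °C → 988 + 273.15 = 1261.15 K.
T_C = 52 °C → 52 + 273.15 = 325.15 K.
T_m = 505 °C → 505 + 273.15 = 778.15 K.
First-stage efficiency η₁ = 1 − T_m/T_H = 1 − 778.15/1261.15 = 0.3830.
W₁ = η₁·Q_H = 0.3830 × 495 = 190 kJ.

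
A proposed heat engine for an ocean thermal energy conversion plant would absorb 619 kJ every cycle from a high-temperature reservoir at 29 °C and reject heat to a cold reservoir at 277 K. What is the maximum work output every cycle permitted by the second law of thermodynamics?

T_H = 29 °C → 29 + 273.15 = 302.15 K.
By the Carnot theorem, η_max = 1 − T_C/T_H = 1 − 277.00/302.15 = 0.0832.
W_max = η_max · Q_H = 0.0832 × 619 = 51.5 kJ.

W_max ≈ 51.5 kJ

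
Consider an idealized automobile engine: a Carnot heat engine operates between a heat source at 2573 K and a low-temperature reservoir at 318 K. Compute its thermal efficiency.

η ≈ 0.8764

The Carnot efficiency is η = 1 − T_C/T_H = 1 − 318.00/2573.00 = 0.8764.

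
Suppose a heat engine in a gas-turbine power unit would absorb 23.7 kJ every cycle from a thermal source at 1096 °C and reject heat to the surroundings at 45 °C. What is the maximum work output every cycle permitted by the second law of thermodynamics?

T_H = 1096 °C → 1096 + 273.15 = 1369.15 K.
T_C = 45 °C → 45 + 273.15 = 318.15 K.
The upper bound on efficiency is η_max = 1 − T_C/T_H = 1 − 318.15/1369.15 = 0.7676.
W_max = η_max · Q_H = 0.7676 × 23.7 = 18.2 kJ.

W_max ≈ 18.2 kJ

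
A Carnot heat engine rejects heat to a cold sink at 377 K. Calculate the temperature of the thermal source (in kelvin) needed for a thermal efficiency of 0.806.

From η = 1 − T_C/T_H, solving for T_H gives T_H = T_C/(1 − η) = 377.00/(1 − 0.806) = 1943 K.

T_H ≈ 1943 K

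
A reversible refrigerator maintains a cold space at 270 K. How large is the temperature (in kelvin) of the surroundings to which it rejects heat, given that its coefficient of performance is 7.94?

COP_R = T_C/(T_H − T_C) ⇒ T_H = T_C·(1 + 1/COP_R) = 270.00 × (1 + 1/7.94) = 304.0 K.

T_H ≈ 304.0 K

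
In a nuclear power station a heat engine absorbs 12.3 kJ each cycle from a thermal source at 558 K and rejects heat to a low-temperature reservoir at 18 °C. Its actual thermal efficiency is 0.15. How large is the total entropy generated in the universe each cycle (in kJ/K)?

ΔS_univ ≈ 0.0139 kJ/K

T_C = 18 °C → 18 + 273.15 = 291.15 K.
W = η·Q_H = 0.15 × 12.3 = 1.845 kJ, so Q_C = Q_H − W = 10.46 kJ.
The hot reservoir loses entropy Q_H/T_H = 12.3/558.00 = 0.02204 kJ/K; the cold reservoir gains Q_C/T_C = 10.46/291.15 = 0.03591 kJ/K.
ΔS_univ = −Q_H/T_H + Q_C/T_C = 0.0139 kJ/K (> 0, since η = 0.15 < η_Carnot = 0.478).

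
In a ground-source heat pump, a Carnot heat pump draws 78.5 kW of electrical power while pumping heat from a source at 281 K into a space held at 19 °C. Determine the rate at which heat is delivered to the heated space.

Q̇_H ≈ 2057 kW

T_H = 19 °C → 19 + 273.15 = 292.15 K.
The Carnot heat-pump COP is COP_HP = T_H/(T_H − T_C) = 292.15/11.15 = 26.2018.
Q_H = COP_HP · W = 26.2018 × 78.5 = 2057 kW.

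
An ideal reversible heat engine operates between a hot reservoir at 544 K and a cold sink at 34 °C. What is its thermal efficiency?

T_C = 34 °C → 34 + 273.15 = 307.15 K.
For a reversible engine, η = 1 − T_C/T_H = 1 − 307.15/544.00 = 0.4354.

η ≈ 0.4354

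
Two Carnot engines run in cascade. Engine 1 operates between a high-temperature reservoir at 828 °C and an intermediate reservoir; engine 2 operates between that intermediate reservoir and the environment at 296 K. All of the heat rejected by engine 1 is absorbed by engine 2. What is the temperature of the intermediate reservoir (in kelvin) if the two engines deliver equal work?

T_m ≈ 699 K

T_H = 828 °C → 828 + 273.15 = 1101.15 K.
For reversible stages Q_m = Q_H·(T_m/T_H). Setting W₁ = Q_H(1 − T_m/T_H) equal to W₂ = Q_m(1 − T_C/T_m) = Q_H·(T_m − T_C)/T_H gives T_H − T_m = T_m − T_C, so T_m = (T_H + T_C)/2 = (1101.15 + 296.00)/2 = 699 K.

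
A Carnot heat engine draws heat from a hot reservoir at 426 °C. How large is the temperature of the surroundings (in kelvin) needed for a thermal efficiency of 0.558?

T_C ≈ 309.0 K

T_H = 426 °C → 426 + 273.15 = 699.15 K.
From η = 1 − T_C/T_H, T_C = T_H·(1 − η) = 699.15 × (1 − 0.558) = 309.0 K.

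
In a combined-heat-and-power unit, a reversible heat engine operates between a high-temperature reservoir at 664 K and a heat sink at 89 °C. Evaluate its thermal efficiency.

η ≈ 0.4546

T_C = 89 °C → 89 + 273.15 = 362.15 K.
Carnot efficiency: η = 1 − T_C/T_H = 1 − 362.15/664.00 = 0.4546.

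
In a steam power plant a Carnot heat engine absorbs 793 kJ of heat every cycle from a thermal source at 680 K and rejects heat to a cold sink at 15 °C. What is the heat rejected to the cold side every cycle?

T_C = 15 °C → 15 + 273.15 = 288.15 K.
For a reversible engine, η = 1 − T_C/T_H = 1 − 288.15/680.00 = 0.5763.
For a reversible cycle Q_C/Q_H = T_C/T_H, so Q_C = 793 × 288.15/680.00 = 336 kJ.

Q_C ≈ 336 kJ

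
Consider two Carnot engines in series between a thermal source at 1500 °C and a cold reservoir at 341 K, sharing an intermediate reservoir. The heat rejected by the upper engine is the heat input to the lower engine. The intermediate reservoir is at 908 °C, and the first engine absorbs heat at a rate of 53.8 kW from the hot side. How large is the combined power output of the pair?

Ẇ_total ≈ 43.5 kW

T_H = 1500 °C → 1500 + 273.15 = 1773.15 K.
Two reversible stages in series are equivalent to a single Carnot engine between T_H and T_C, so η_total = 1 − T_C/T_H = 1 − 341.00/1773.15 = 0.8077.
W_total = η_total · Q_H = 0.8077 × 53.8 = 43.5 kW.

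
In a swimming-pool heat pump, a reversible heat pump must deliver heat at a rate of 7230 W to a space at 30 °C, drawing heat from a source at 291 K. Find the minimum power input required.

Ẇ_in ≈ 290 W

T_H = 30 °C → 30 + 273.15 = 303.15 K.
For a reversible heat pump, COP_HP = T_H/(T_H − T_C) = 303.15/12.15 = 24.9506.
W = Q_H/COP_HP = 7230/24.9506 = 290 W.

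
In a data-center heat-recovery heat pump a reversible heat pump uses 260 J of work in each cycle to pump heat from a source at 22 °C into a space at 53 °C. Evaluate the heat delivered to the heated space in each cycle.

T_H = 53 °C → 53 + 273.15 = 326.15 K.
T_C = 22 °C → 22 + 273.15 = 295.15 K.
COP_HP = T_H/(T_H − T_C) = 326.15/31.00 = 10.5210.
Q_H = COP_HP · W = 10.5210 × 260 = 2740 J.

Q_H ≈ 2740 J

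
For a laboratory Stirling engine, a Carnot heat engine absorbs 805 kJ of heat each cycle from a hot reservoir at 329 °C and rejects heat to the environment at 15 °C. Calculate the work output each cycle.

W ≈ 420 kJ

T_H = 329 °C → 329 + 273.15 = 602.15 K.
T_C = 15 °C → 15 + 273.15 = 288.15 K.
The Carnot efficiency is η = 1 − T_C/T_H = 1 − 288.15/602.15 = 0.5215.
W = η·Q_H = 0.5215 × 805 = 420 kJ.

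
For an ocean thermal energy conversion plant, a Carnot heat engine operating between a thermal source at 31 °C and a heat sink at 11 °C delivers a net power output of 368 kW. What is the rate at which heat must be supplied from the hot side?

T_H = 31 °C → 31 + 273.15 = 304.15 K.
T_C = 11 °C → 11 + 273.15 = 284.15 K.
Since the cycle is reversible, η = 1 − T_C/T_H = 1 − 284.15/304.15 = 0.0658.
Q_H = W/η = 368/0.0658 = 5596 kW.

Q̇_H ≈ 5596 kW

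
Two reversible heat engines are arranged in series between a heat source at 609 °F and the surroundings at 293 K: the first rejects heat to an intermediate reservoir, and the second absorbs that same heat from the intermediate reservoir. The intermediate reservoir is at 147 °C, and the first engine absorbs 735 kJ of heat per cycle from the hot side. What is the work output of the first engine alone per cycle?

W₁ ≈ 214.9 kJ

T_H = 609 °F → (609 − 32) × 5/9 = 320.56 °C = 593.71 K.
T_m = 147 °C → 147 + 273.15 = 420.15 K.
First-stage efficiency η₁ = 1 − T_m/T_H = 1 − 420.15/593.71 = 0.2923.
W₁ = η₁·Q_H = 0.2923 × 735 = 214.9 kJ.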